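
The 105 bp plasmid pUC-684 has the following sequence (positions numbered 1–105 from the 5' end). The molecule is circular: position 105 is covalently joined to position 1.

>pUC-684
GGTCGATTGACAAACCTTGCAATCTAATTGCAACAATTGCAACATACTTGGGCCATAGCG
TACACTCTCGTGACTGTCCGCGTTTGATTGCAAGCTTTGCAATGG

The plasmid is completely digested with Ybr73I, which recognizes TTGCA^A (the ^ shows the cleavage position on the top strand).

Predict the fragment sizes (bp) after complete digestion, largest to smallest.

Ybr73I sites (TTGCAA) start at positions 17, 28, 37, 88, 97.
Ybr73I cuts after base 5 of each site (before the last base), so after positions 21, 32, 41, 92, 101.
Circular molecule, 5 cuts → 5 fragments:
  22–32 → 11 bp
  33–41 → 9 bp
  42–92 → 51 bp
  93–101 → 9 bp
  102–105 then 1–21 → 4 + 21 = 25 bp
Sorted largest to smallest: 51, 25, 11, 9, 9 bp.

51, 25, 11, 9, 9 bp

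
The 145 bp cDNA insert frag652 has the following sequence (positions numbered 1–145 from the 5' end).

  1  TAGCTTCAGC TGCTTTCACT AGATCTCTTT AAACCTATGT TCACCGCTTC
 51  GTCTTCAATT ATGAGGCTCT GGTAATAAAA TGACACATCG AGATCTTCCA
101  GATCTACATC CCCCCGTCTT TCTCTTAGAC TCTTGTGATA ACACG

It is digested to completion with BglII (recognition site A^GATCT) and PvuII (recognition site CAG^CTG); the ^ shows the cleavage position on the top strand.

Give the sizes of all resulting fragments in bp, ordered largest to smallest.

BglII sites (AGATCT) start at positions 21, 91, 100.
BglII cuts after the first base of each site, so after positions 21, 91, 100.
The PvuII site (CAGCTG) starts at position 7.
PvuII cuts after base 3 of each site, so after position 9.
Combined cut positions: 9, 21, 91, 100.
Linear molecule, 4 cuts → 5 fragments:
  1–9 → 9 bp
  10–21 → 12 bp
  22–91 → 70 bp
  92–100 → 9 bp
  101–145 → 45 bp
Sorted largest to smallest: 70, 45, 12, 9, 9 bp.

70, 45, 12, 9, 9 bp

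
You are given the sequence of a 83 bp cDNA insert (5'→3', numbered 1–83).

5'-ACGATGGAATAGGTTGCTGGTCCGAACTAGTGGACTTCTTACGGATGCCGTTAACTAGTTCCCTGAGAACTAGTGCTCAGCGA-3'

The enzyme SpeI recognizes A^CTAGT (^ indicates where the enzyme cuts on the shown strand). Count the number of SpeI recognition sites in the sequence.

3

ACTAGT occurs starting at positions 26, 54, 69.
SpeI cuts at 3 sites.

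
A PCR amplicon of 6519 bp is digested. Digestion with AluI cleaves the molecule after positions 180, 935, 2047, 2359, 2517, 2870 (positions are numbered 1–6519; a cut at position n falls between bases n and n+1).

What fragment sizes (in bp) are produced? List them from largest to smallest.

3649, 1112, 755, 353, 312, 180, 158 bp

Linear molecule, 6 cuts → 7 fragments:
  180 − 0 = 180 bp
  935 − 180 = 755 bp
  2047 − 935 = 1112 bp
  2359 − 2047 = 312 bp
  2517 − 2359 = 158 bp
  2870 − 2517 = 353 bp
  6519 − 2870 = 3649 bp
Sorted largest to smallest: 3649, 1112, 755, 353, 312, 180, 158 bp.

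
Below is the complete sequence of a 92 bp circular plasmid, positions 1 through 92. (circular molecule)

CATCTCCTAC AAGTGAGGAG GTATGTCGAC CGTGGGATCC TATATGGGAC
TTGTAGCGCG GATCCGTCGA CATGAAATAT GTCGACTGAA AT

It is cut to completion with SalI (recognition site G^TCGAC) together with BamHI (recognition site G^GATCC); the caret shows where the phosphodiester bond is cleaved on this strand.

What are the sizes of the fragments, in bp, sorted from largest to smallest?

36, 25, 15, 10, 6 bp

SalI sites (GTCGAC) start at positions 25, 66, 81.
SalI cuts after the first base of each site, so after positions 25, 66, 81.
BamHI sites (GGATCC) start at positions 35, 60.
BamHI cuts after the first base of each site, so after positions 35, 60.
Combined cut positions: 25, 35, 60, 66, 81.
Circular molecule, 5 cuts → 5 fragments:
  26–35 → 10 bp
  36–60 → 25 bp
  61–66 → 6 bp
  67–81 → 15 bp
  82–92 then 1–25 → 11 + 25 = 36 bp
Sorted largest to smallest: 36, 25, 15, 10, 6 bp.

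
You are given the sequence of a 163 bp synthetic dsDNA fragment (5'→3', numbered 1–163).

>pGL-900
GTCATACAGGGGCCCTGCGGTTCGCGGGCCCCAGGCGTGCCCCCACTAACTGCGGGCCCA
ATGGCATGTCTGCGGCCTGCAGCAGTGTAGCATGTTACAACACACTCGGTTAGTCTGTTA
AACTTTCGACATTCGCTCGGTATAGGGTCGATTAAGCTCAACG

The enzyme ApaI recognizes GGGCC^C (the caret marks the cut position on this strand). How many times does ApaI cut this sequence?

3

GGGCCC occurs starting at positions 10, 26, 54.
ApaI cuts at 3 sites.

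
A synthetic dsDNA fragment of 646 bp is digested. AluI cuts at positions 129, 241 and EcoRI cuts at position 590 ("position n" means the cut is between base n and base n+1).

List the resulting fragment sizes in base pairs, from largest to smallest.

349, 129, 112, 56 bp

Combined cut positions (sorted): 129, 241, 590.
Linear molecule, 3 cuts → 4 fragments:
  129 − 0 = 129 bp
  241 − 129 = 112 bp
  590 − 241 = 349 bp
  646 − 590 = 56 bp
Sorted largest to smallest: 349, 129, 112, 56 bp.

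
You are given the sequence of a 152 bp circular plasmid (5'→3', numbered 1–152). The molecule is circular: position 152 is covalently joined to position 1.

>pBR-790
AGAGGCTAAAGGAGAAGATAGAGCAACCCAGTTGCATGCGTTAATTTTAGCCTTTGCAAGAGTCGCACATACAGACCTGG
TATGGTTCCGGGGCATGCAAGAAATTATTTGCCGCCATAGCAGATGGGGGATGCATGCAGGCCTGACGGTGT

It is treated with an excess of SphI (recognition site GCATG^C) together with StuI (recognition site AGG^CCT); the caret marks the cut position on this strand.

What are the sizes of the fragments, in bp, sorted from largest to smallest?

SphI sites (GCATGC) start at positions 34, 93, 133.
SphI cuts after base 5 of each site (before the last base), so after positions 38, 97, 137.
The StuI site (AGGCCT) starts at position 139.
StuI cuts after base 3 of each site, so after position 141.
Combined cut positions: 38, 97, 137, 141.
Circular molecule, 4 cuts → 4 fragments:
  39–97 → 59 bp
  98–137 → 40 bp
  138–141 → 4 bp
  142–152 then 1–38 → 11 + 38 = 49 bp
Sorted largest to smallest: 59, 49, 40, 4 bp.

59, 49, 40, 4 bp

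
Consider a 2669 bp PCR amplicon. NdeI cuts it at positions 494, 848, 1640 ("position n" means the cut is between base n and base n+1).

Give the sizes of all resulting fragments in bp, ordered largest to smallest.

1029, 792, 494, 354 bp

Linear molecule, 3 cuts → 4 fragments:
  494 − 0 = 494 bp
  848 − 494 = 354 bp
  1640 − 848 = 792 bp
  2669 − 1640 = 1029 bp
Sorted largest to smallest: 1029, 792, 494, 354 bp.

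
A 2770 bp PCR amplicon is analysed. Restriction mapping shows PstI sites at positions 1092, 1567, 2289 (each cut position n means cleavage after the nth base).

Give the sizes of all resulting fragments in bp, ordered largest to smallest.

Linear molecule, 3 cuts → 4 fragments:
  1092 − 0 = 1092 bp
  1567 − 1092 = 475 bp
  2289 − 1567 = 722 bp
  2770 − 2289 = 481 bp
Sorted largest to smallest: 1092, 722, 481, 475 bp.

1092, 722, 481, 475 bp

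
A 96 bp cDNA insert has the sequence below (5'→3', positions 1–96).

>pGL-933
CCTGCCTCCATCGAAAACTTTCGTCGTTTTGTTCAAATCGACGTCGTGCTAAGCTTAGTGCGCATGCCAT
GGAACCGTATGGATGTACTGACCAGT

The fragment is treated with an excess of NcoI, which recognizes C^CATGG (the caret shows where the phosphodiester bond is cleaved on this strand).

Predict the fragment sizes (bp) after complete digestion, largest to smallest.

67, 29 bp

The NcoI site (CCATGG) starts at position 67.
NcoI cuts after the first base of each site, so after position 67.
Linear molecule, 1 cut → 2 fragments:
  1–67 → 67 bp
  68–96 → 29 bp
Sorted largest to smallest: 67, 29 bp.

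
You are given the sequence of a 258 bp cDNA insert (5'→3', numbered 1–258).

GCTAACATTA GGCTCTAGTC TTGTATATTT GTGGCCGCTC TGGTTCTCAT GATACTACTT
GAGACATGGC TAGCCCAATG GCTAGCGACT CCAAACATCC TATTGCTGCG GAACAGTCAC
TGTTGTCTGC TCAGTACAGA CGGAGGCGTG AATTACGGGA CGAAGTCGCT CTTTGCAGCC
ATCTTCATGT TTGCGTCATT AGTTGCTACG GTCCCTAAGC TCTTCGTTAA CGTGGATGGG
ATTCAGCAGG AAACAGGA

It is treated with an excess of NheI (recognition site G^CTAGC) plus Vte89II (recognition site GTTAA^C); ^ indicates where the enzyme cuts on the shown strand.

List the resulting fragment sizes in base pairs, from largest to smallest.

149, 69, 28, 12 bp

NheI sites (GCTAGC) start at positions 69, 81.
NheI cuts after the first base of each site, so after positions 69, 81.
The Vte89II site (GTTAAC) starts at position 226.
Vte89II cuts after base 5 of each site (before the last base), so after position 230.
Combined cut positions: 69, 81, 230.
Linear molecule, 3 cuts → 4 fragments:
  1–69 → 69 bp
  70–81 → 12 bp
  82–230 → 149 bp
  231–258 → 28 bp
Sorted largest to smallest: 149, 69, 28, 12 bp.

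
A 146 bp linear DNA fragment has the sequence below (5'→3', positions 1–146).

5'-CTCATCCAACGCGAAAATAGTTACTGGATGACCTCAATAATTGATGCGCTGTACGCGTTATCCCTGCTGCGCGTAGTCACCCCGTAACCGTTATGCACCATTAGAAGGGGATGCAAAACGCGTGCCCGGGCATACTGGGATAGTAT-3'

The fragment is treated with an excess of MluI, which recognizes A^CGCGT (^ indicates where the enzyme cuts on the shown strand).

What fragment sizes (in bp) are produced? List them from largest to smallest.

65, 53, 28 bp

MluI sites (ACGCGT) start at positions 53, 118.
MluI cuts after the first base of each site, so after positions 53, 118.
Linear molecule, 2 cuts → 3 fragments:
  1–53 → 53 bp
  54–118 → 65 bp
  119–146 → 28 bp
Sorted largest to smallest: 65, 53, 28 bp.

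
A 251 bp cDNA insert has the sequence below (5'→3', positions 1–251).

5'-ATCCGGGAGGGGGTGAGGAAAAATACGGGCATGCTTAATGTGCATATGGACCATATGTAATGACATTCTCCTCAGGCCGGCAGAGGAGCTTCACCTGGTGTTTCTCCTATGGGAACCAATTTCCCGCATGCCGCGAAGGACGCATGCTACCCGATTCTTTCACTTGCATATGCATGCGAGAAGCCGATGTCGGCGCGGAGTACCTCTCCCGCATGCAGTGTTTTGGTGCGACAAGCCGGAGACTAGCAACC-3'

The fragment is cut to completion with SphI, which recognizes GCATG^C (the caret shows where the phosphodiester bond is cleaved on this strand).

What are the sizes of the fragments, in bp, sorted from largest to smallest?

SphI sites (GCATGC) start at positions 29, 126, 142, 172, 211.
SphI cuts after base 5 of each site (before the last base), so after positions 33, 130, 146, 176, 215.
Linear molecule, 5 cuts → 6 fragments:
  1–33 → 33 bp
  34–130 → 97 bp
  131–146 → 16 bp
  147–176 → 30 bp
  177–215 → 39 bp
  216–251 → 36 bp
Sorted largest to smallest: 97, 39, 36, 33, 30, 16 bp.

97, 39, 36, 33, 30, 16 bp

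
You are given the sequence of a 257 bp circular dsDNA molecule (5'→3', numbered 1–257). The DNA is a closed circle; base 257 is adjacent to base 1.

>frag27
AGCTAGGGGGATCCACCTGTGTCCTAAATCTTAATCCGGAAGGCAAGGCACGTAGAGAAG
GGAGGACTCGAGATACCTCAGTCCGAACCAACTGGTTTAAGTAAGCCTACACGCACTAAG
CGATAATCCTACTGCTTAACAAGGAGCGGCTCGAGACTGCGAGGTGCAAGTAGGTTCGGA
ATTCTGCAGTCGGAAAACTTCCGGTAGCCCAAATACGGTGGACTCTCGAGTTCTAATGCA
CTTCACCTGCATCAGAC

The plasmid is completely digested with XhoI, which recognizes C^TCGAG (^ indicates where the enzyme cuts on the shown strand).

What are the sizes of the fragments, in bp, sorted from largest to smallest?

XhoI sites (CTCGAG) start at positions 67, 150, 225.
XhoI cuts after the first base of each site, so after positions 67, 150, 225.
Circular molecule, 3 cuts → 3 fragments:
  68–150 → 83 bp
  151–225 → 75 bp
  226–257 then 1–67 → 32 + 67 = 99 bp
Sorted largest to smallest: 99, 83, 75 bp.

99, 83, 75 bp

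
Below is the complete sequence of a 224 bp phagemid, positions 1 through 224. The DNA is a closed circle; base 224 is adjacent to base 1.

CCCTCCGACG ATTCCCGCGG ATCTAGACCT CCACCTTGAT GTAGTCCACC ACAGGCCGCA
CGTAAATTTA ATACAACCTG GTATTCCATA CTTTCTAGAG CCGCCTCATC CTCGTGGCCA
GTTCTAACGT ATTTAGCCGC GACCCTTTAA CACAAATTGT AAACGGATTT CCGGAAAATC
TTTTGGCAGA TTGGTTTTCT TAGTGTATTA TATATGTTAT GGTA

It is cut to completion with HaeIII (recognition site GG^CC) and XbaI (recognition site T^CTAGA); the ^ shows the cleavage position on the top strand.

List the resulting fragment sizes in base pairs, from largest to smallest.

129, 39, 33, 23 bp

HaeIII sites (GGCC) start at positions 54, 116.
HaeIII cuts after base 2 of each site, so after positions 55, 117.
XbaI sites (TCTAGA) start at positions 22, 94.
XbaI cuts after the first base of each site, so after positions 22, 94.
Combined cut positions: 22, 55, 94, 117.
Circular molecule, 4 cuts → 4 fragments:
  23–55 → 33 bp
  56–94 → 39 bp
  95–117 → 23 bp
  118–224 then 1–22 → 107 + 22 = 129 bp
Sorted largest to smallest: 129, 39, 33, 23 bp.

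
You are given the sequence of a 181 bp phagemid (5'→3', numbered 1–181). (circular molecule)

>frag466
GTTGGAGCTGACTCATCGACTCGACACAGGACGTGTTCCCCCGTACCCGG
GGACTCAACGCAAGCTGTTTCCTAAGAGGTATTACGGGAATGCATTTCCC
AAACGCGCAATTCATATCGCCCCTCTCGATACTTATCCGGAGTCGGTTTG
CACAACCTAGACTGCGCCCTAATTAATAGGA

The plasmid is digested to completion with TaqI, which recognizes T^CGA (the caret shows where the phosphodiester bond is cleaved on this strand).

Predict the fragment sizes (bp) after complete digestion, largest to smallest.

TaqI sites (TCGA) start at positions 16, 21, 126.
TaqI cuts after the first base of each site, so after positions 16, 21, 126.
Circular molecule, 3 cuts → 3 fragments:
  17–21 → 5 bp
  22–126 → 105 bp
  127–181 then 1–16 → 55 + 16 = 71 bp
Sorted largest to smallest: 105, 71, 5 bp.

105, 71, 5 bp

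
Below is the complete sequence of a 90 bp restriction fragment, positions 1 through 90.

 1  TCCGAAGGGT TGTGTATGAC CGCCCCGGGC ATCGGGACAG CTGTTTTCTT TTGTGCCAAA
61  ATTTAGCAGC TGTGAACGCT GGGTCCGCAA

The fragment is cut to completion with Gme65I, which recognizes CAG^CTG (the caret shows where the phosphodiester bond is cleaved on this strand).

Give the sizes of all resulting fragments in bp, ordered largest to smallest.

40, 29, 21 bp

Gme65I sites (CAGCTG) start at positions 38, 67.
Gme65I cuts after base 3 of each site, so after positions 40, 69.
Linear molecule, 2 cuts → 3 fragments:
  1–40 → 40 bp
  41–69 → 29 bp
  70–90 → 21 bp
Sorted largest to smallest: 40, 29, 21 bp.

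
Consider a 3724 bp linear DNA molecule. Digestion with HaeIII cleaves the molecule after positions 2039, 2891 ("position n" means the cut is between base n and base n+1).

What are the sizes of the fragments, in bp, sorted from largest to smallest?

Linear molecule, 2 cuts → 3 fragments:
  2039 − 0 = 2039 bp
  2891 − 2039 = 852 bp
  3724 − 2891 = 833 bp
Sorted largest to smallest: 2039, 852, 833 bp.

2039, 852, 833 bp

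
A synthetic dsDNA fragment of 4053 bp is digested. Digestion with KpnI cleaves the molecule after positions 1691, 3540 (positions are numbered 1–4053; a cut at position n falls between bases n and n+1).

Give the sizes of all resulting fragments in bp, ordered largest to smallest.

1849, 1691, 513 bp

Linear molecule, 2 cuts → 3 fragments:
  1691 − 0 = 1691 bp
  3540 − 1691 = 1849 bp
  4053 − 3540 = 513 bp
Sorted largest to smallest: 1849, 1691, 513 bp.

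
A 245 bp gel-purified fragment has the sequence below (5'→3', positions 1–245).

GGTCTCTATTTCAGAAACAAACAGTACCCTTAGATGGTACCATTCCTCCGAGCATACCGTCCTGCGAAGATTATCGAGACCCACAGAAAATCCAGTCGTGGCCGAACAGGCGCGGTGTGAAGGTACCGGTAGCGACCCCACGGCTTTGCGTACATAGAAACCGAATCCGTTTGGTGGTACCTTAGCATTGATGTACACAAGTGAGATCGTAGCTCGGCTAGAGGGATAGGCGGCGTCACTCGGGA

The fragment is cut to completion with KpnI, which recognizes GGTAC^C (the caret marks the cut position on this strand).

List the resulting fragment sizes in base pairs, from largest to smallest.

KpnI sites (GGTACC) start at positions 36, 122, 176.
KpnI cuts after base 5 of each site (before the last base), so after positions 40, 126, 180.
Linear molecule, 3 cuts → 4 fragments:
  1–40 → 40 bp
  41–126 → 86 bp
  127–180 → 54 bp
  181–245 → 65 bp
Sorted largest to smallest: 86, 65, 54, 40 bp.

86, 65, 54, 40 bp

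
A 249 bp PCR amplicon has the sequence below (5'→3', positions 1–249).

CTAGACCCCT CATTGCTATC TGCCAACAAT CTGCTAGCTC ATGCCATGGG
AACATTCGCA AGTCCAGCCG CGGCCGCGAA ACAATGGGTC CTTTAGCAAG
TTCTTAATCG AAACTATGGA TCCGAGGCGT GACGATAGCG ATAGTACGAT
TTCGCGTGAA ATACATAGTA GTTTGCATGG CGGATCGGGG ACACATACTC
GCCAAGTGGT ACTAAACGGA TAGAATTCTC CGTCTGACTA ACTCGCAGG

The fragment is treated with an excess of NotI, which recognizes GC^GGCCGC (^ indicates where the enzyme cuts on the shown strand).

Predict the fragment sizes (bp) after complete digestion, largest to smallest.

The NotI site (GCGGCCGC) starts at position 70.
NotI cuts after base 2 of each site, so after position 71.
Linear molecule, 1 cut → 2 fragments:
  1–71 → 71 bp
  72–249 → 178 bp
Sorted largest to smallest: 178, 71 bp.

178, 71 bp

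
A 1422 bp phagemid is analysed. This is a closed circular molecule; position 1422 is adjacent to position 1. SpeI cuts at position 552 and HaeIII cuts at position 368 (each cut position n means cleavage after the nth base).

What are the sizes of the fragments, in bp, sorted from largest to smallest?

Combined cut positions (sorted): 368, 552.
Circular molecule, 2 cuts → 2 fragments:
  552 − 368 = 184 bp
  wrap: 1422 − 552 + 368 = 1238 bp
Sorted largest to smallest: 1238, 184 bp.

1238, 184 bp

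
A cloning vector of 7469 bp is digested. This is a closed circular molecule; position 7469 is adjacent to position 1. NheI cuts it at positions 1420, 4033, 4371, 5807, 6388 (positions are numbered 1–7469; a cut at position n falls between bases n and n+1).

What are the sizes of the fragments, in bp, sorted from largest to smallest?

2613, 2501, 1436, 581, 338 bp

Circular molecule, 5 cuts → 5 fragments:
  4033 − 1420 = 2613 bp
  4371 − 4033 = 338 bp
  5807 − 4371 = 1436 bp
  6388 − 5807 = 581 bp
  wrap: 7469 − 6388 + 1420 = 2501 bp
Sorted largest to smallest: 2613, 2501, 1436, 581, 338 bp.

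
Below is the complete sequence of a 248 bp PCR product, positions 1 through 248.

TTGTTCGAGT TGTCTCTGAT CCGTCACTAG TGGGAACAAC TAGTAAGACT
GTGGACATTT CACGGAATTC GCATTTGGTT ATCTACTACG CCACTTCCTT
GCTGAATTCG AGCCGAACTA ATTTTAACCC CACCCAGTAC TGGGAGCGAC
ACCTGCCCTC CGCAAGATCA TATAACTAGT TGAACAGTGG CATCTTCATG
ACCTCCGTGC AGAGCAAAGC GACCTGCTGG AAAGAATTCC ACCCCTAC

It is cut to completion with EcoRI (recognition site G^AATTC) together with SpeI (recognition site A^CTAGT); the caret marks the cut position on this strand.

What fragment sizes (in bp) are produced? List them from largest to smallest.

71, 59, 39, 26, 26, 14, 13 bp

EcoRI sites (GAATTC) start at positions 65, 104, 234.
EcoRI cuts after the first base of each site, so after positions 65, 104, 234.
SpeI sites (ACTAGT) start at positions 26, 39, 175.
SpeI cuts after the first base of each site, so after positions 26, 39, 175.
Combined cut positions: 26, 39, 65, 104, 175, 234.
Linear molecule, 6 cuts → 7 fragments:
  1–26 → 26 bp
  27–39 → 13 bp
  40–65 → 26 bp
  66–104 → 39 bp
  105–175 → 71 bp
  176–234 → 59 bp
  235–248 → 14 bp
Sorted largest to smallest: 71, 59, 39, 26, 26, 14, 13 bp.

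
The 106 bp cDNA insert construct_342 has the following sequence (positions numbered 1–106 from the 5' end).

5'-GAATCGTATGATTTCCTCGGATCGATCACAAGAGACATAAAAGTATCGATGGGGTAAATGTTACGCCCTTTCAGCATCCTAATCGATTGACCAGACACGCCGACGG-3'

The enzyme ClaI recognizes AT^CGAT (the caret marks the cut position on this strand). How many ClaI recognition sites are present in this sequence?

ATCGAT occurs starting at positions 21, 45, 82.
ClaI cuts at 3 sites.

3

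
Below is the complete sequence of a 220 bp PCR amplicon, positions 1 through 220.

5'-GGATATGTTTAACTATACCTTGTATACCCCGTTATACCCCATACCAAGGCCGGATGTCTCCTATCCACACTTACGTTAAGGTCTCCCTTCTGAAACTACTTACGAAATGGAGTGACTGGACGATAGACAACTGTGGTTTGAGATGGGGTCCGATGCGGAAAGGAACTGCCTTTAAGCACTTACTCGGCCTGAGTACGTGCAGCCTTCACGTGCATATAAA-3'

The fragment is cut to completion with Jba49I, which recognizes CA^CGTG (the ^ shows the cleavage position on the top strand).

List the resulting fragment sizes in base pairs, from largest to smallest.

The Jba49I site (CACGTG) starts at position 207.
Jba49I cuts after base 2 of each site, so after position 208.
Linear molecule, 1 cut → 2 fragments:
  1–208 → 208 bp
  209–220 → 12 bp
Sorted largest to smallest: 208, 12 bp.

208, 12 bp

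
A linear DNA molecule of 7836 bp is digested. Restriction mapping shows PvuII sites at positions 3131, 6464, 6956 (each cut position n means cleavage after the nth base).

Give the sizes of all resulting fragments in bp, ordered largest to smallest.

Linear molecule, 3 cuts → 4 fragments:
  3131 − 0 = 3131 bp
  6464 − 3131 = 3333 bp
  6956 − 6464 = 492 bp
  7836 − 6956 = 880 bp
Sorted largest to smallest: 3333, 3131, 880, 492 bp.

3333, 3131, 880, 492 bp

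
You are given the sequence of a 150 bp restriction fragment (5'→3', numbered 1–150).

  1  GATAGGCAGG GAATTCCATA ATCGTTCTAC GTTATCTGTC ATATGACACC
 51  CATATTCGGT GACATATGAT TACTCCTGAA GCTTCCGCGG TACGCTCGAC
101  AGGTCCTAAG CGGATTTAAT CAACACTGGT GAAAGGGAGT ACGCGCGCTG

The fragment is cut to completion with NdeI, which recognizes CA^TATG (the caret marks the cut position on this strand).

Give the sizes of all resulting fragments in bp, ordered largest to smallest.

86, 41, 23 bp

NdeI sites (CATATG) start at positions 40, 63.
NdeI cuts after base 2 of each site, so after positions 41, 64.
Linear molecule, 2 cuts → 3 fragments:
  1–41 → 41 bp
  42–64 → 23 bp
  65–150 → 86 bp
Sorted largest to smallest: 86, 41, 23 bp.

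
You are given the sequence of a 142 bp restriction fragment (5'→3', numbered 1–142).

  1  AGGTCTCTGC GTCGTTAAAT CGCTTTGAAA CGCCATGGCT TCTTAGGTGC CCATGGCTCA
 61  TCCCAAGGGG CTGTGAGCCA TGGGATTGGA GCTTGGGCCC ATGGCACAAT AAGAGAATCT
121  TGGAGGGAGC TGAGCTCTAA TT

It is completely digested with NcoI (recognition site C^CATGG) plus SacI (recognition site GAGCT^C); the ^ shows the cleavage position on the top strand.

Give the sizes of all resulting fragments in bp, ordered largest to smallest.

37, 33, 27, 21, 18, 6 bp

NcoI sites (CCATGG) start at positions 33, 51, 78, 99.
NcoI cuts after the first base of each site, so after positions 33, 51, 78, 99.
The SacI site (GAGCTC) starts at position 132.
SacI cuts after base 5 of each site (before the last base), so after position 136.
Combined cut positions: 33, 51, 78, 99, 136.
Linear molecule, 5 cuts → 6 fragments:
  1–33 → 33 bp
  34–51 → 18 bp
  52–78 → 27 bp
  79–99 → 21 bp
  100–136 → 37 bp
  137–142 → 6 bp
Sorted largest to smallest: 37, 33, 27, 21, 18, 6 bp.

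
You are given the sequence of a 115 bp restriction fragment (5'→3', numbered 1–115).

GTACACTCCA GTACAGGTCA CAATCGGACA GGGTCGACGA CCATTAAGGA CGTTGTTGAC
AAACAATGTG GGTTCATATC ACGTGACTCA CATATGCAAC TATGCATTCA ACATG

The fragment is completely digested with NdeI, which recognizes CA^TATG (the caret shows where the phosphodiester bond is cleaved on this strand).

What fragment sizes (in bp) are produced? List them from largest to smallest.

92, 23 bp

The NdeI site (CATATG) starts at position 91.
NdeI cuts after base 2 of each site, so after position 92.
Linear molecule, 1 cut → 2 fragments:
  1–92 → 92 bp
  93–115 → 23 bp
Sorted largest to smallest: 92, 23 bp.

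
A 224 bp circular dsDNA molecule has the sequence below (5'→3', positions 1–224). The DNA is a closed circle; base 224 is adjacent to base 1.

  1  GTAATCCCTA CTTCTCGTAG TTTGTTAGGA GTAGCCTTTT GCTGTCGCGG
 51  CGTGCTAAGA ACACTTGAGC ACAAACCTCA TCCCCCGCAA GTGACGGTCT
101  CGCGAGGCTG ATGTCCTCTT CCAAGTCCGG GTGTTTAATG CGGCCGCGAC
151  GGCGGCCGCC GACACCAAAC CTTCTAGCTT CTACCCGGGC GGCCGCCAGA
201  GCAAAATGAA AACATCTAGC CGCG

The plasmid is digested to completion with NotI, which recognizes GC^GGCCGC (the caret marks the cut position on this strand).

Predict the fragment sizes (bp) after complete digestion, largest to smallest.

NotI sites (GCGGCCGC) start at positions 140, 152, 189.
NotI cuts after base 2 of each site, so after positions 141, 153, 190.
Circular molecule, 3 cuts → 3 fragments:
  142–153 → 12 bp
  154–190 → 37 bp
  191–224 then 1–141 → 34 + 141 = 175 bp
Sorted largest to smallest: 175, 37, 12 bp.

175, 37, 12 bp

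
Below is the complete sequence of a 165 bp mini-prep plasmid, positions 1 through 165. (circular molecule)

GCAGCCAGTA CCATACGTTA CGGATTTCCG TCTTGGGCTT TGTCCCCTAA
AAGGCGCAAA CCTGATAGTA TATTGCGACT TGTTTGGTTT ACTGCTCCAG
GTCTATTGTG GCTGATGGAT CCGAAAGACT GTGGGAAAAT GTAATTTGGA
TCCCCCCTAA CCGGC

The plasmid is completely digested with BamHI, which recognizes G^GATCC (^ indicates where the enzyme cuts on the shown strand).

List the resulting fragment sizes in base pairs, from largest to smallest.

134, 31 bp

BamHI sites (GGATCC) start at positions 117, 148.
BamHI cuts after the first base of each site, so after positions 117, 148.
Circular molecule, 2 cuts → 2 fragments:
  118–148 → 31 bp
  149–165 then 1–117 → 17 + 117 = 134 bp
Sorted largest to smallest: 134, 31 bp.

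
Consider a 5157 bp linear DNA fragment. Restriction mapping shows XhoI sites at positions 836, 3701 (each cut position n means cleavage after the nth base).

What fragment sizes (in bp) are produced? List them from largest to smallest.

2865, 1456, 836 bp

Linear molecule, 2 cuts → 3 fragments:
  836 − 0 = 836 bp
  3701 − 836 = 2865 bp
  5157 − 3701 = 1456 bp
Sorted largest to smallest: 2865, 1456, 836 bp.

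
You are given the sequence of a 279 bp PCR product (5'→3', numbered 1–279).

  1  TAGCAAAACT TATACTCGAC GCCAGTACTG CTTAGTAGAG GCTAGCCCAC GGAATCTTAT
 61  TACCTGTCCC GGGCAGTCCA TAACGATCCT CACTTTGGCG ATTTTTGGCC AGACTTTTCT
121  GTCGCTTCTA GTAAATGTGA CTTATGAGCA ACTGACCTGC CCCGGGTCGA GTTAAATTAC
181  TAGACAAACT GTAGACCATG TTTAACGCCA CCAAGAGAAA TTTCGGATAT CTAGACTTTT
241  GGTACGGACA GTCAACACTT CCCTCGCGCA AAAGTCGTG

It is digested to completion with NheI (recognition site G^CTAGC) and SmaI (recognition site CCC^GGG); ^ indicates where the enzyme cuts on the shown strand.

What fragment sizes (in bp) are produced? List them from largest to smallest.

116, 93, 41, 29 bp

The NheI site (GCTAGC) starts at position 41.
NheI cuts after the first base of each site, so after position 41.
SmaI sites (CCCGGG) start at positions 68, 161.
SmaI cuts after base 3 of each site, so after positions 70, 163.
Combined cut positions: 41, 70, 163.
Linear molecule, 3 cuts → 4 fragments:
  1–41 → 41 bp
  42–70 → 29 bp
  71–163 → 93 bp
  164–279 → 116 bp
Sorted largest to smallest: 116, 93, 41, 29 bp.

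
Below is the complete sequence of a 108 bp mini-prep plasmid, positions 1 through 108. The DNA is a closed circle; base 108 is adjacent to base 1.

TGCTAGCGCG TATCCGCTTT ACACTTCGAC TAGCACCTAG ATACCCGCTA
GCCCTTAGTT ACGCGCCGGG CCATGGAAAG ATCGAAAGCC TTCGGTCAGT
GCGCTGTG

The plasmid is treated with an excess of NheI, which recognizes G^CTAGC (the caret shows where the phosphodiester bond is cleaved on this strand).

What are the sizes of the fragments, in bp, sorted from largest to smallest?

NheI sites (GCTAGC) start at positions 2, 47.
NheI cuts after the first base of each site, so after positions 2, 47.
Circular molecule, 2 cuts → 2 fragments:
  3–47 → 45 bp
  48–108 then 1–2 → 61 + 2 = 63 bp
Sorted largest to smallest: 63, 45 bp.

63, 45 bp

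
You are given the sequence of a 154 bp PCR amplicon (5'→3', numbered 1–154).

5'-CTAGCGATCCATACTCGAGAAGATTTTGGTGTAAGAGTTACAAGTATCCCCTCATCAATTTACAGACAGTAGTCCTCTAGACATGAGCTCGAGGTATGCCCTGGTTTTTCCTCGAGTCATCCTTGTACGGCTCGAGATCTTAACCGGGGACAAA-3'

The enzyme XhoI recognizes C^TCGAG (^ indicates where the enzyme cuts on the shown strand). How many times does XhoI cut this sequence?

CTCGAG occurs starting at positions 14, 88, 111, 131.
XhoI cuts at 4 sites.

4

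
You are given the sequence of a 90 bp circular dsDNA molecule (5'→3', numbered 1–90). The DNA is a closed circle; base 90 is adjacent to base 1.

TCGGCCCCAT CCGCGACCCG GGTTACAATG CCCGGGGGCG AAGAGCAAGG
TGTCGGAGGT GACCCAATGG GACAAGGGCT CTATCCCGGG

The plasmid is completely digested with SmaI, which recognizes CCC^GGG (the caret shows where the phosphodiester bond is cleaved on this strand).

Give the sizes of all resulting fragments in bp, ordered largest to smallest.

54, 22, 14 bp

SmaI sites (CCCGGG) start at positions 17, 31, 85.
SmaI cuts after base 3 of each site, so after positions 19, 33, 87.
Circular molecule, 3 cuts → 3 fragments:
  20–33 → 14 bp
  34–87 → 54 bp
  88–90 then 1–19 → 3 + 19 = 22 bp
Sorted largest to smallest: 54, 22, 14 bp.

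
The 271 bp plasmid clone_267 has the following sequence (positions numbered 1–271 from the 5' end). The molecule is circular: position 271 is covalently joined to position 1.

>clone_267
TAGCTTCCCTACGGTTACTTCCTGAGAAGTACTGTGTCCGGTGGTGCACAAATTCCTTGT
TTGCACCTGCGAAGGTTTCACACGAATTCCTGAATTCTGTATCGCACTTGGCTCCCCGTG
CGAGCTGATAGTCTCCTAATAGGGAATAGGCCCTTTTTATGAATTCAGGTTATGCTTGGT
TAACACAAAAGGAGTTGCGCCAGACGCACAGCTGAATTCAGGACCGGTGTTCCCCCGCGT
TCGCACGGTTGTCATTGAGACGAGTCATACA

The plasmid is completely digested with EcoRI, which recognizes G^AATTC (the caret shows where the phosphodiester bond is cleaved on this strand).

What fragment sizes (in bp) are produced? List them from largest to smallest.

EcoRI sites (GAATTC) start at positions 84, 92, 161, 214.
EcoRI cuts after the first base of each site, so after positions 84, 92, 161, 214.
Circular molecule, 4 cuts → 4 fragments:
  85–92 → 8 bp
  93–161 → 69 bp
  162–214 → 53 bp
  215–271 then 1–84 → 57 + 84 = 141 bp
Sorted largest to smallest: 141, 69, 53, 8 bp.

141, 69, 53, 8 bp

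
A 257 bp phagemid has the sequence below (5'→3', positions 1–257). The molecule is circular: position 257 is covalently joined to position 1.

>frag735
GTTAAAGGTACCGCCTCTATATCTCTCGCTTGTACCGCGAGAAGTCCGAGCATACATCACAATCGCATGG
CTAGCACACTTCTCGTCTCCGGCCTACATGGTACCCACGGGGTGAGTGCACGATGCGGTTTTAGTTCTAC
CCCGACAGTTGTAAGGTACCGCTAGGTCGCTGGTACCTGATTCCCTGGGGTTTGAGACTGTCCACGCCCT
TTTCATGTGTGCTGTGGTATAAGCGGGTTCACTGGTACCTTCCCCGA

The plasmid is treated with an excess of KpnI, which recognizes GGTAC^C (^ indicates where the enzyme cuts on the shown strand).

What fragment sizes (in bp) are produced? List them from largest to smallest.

KpnI sites (GGTACC) start at positions 7, 100, 155, 172, 244.
KpnI cuts after base 5 of each site (before the last base), so after positions 11, 104, 159, 176, 248.
Circular molecule, 5 cuts → 5 fragments:
  12–104 → 93 bp
  105–159 → 55 bp
  160–176 → 17 bp
  177–248 → 72 bp
  249–257 then 1–11 → 9 + 11 = 20 bp
Sorted largest to smallest: 93, 72, 55, 20, 17 bp.

93, 72, 55, 20, 17 bp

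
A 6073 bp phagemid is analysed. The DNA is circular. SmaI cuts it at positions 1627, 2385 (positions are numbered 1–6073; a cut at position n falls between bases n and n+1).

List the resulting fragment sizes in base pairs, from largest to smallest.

Circular molecule, 2 cuts → 2 fragments:
  2385 − 1627 = 758 bp
  wrap: 6073 − 2385 + 1627 = 5315 bp
Sorted largest to smallest: 5315, 758 bp.

5315, 758 bp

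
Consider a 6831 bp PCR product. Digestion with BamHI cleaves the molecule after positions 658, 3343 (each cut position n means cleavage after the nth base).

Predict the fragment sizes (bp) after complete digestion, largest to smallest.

Linear molecule, 2 cuts → 3 fragments:
  658 − 0 = 658 bp
  3343 − 658 = 2685 bp
  6831 − 3343 = 3488 bp
Sorted largest to smallest: 3488, 2685, 658 bp.

3488, 2685, 658 bp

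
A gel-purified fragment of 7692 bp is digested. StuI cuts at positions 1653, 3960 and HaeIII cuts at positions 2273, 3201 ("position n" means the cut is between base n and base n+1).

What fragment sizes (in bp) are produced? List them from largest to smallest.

3732, 1653, 928, 759, 620 bp

Combined cut positions (sorted): 1653, 2273, 3201, 3960.
Linear molecule, 4 cuts → 5 fragments:
  1653 − 0 = 1653 bp
  2273 − 1653 = 620 bp
  3201 − 2273 = 928 bp
  3960 − 3201 = 759 bp
  7692 − 3960 = 3732 bp
Sorted largest to smallest: 3732, 1653, 928, 759, 620 bp.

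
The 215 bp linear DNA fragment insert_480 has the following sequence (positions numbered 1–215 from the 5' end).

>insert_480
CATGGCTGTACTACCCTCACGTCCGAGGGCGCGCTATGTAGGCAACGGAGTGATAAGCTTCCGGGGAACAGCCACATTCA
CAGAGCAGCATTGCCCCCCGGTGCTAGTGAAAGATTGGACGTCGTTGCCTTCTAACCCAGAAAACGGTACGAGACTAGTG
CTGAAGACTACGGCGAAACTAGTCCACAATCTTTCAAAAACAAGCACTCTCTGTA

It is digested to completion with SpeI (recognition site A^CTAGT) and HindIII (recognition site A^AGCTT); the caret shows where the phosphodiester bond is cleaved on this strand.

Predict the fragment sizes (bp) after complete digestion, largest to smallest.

99, 55, 37, 24 bp

SpeI sites (ACTAGT) start at positions 154, 178.
SpeI cuts after the first base of each site, so after positions 154, 178.
The HindIII site (AAGCTT) starts at position 55.
HindIII cuts after the first base of each site, so after position 55.
Combined cut positions: 55, 154, 178.
Linear molecule, 3 cuts → 4 fragments:
  1–55 → 55 bp
  56–154 → 99 bp
  155–178 → 24 bp
  179–215 → 37 bp
Sorted largest to smallest: 99, 55, 37, 24 bp.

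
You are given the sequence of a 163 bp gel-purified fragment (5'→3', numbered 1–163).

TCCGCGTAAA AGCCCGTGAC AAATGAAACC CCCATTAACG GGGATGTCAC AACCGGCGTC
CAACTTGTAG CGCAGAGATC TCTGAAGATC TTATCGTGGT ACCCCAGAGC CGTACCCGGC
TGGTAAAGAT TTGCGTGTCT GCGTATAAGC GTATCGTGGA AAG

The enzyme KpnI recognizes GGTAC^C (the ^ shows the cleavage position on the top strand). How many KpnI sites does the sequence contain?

1

GGTACC occurs starting at position 98.
KpnI cuts at 1 site.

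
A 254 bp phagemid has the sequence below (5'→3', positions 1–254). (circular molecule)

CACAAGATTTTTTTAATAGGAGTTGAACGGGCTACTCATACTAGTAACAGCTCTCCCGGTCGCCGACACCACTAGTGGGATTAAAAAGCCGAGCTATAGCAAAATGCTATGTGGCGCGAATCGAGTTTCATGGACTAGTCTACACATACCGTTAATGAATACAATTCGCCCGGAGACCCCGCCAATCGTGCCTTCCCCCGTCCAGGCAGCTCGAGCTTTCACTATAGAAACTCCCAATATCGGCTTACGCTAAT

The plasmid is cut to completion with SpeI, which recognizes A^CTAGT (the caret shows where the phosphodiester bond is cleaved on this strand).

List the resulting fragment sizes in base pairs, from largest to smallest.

160, 63, 31 bp

SpeI sites (ACTAGT) start at positions 40, 71, 134.
SpeI cuts after the first base of each site, so after positions 40, 71, 134.
Circular molecule, 3 cuts → 3 fragments:
  41–71 → 31 bp
  72–134 → 63 bp
  135–254 then 1–40 → 120 + 40 = 160 bp
Sorted largest to smallest: 160, 63, 31 bp.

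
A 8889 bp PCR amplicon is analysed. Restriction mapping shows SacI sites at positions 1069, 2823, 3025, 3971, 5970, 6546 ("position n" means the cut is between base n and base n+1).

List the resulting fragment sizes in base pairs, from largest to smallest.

2343, 1999, 1754, 1069, 946, 576, 202 bp

Linear molecule, 6 cuts → 7 fragments:
  1069 − 0 = 1069 bp
  2823 − 1069 = 1754 bp
  3025 − 2823 = 202 bp
  3971 − 3025 = 946 bp
  5970 − 3971 = 1999 bp
  6546 − 5970 = 576 bp
  8889 − 6546 = 2343 bp
Sorted largest to smallest: 2343, 1999, 1754, 1069, 946, 576, 202 bp.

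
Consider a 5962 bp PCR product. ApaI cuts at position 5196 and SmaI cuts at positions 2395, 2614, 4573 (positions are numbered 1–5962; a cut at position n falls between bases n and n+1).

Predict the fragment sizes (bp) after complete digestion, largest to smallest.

2395, 1959, 766, 623, 219 bp

Combined cut positions (sorted): 2395, 2614, 4573, 5196.
Linear molecule, 4 cuts → 5 fragments:
  2395 − 0 = 2395 bp
  2614 − 2395 = 219 bp
  4573 − 2614 = 1959 bp
  5196 − 4573 = 623 bp
  5962 − 5196 = 766 bp
Sorted largest to smallest: 2395, 1959, 766, 623, 219 bp.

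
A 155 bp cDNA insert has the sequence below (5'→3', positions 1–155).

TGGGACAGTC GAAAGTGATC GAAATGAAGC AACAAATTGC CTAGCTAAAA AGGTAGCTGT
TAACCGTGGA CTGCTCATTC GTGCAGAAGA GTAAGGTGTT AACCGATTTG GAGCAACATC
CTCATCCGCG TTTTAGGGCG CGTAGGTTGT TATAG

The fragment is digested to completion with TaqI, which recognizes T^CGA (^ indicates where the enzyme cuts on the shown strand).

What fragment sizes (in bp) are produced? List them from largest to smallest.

136, 10, 9 bp

TaqI sites (TCGA) start at positions 9, 19.
TaqI cuts after the first base of each site, so after positions 9, 19.
Linear molecule, 2 cuts → 3 fragments:
  1–9 → 9 bp
  10–19 → 10 bp
  20–155 → 136 bp
Sorted largest to smallest: 136, 10, 9 bp.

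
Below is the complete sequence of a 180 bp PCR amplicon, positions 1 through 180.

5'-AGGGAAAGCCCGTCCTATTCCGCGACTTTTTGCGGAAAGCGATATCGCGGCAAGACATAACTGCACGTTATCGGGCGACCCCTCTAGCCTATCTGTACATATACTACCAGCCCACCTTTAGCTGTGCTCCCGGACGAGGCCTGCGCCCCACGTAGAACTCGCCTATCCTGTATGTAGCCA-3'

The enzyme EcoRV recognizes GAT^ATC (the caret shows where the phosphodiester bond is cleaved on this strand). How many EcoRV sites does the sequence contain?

GATATC occurs starting at position 41.
EcoRV cuts at 1 site.

1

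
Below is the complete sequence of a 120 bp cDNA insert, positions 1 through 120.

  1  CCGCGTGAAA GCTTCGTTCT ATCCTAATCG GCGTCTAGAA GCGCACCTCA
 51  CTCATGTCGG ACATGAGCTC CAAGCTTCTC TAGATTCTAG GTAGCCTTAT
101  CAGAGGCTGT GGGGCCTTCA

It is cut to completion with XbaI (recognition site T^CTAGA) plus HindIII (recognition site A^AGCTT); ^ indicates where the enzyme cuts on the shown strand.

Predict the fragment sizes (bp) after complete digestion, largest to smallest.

41, 38, 25, 9, 7 bp

XbaI sites (TCTAGA) start at positions 34, 79.
XbaI cuts after the first base of each site, so after positions 34, 79.
HindIII sites (AAGCTT) start at positions 9, 72.
HindIII cuts after the first base of each site, so after positions 9, 72.
Combined cut positions: 9, 34, 72, 79.
Linear molecule, 4 cuts → 5 fragments:
  1–9 → 9 bp
  10–34 → 25 bp
  35–72 → 38 bp
  73–79 → 7 bp
  80–120 → 41 bp
Sorted largest to smallest: 41, 38, 25, 9, 7 bp.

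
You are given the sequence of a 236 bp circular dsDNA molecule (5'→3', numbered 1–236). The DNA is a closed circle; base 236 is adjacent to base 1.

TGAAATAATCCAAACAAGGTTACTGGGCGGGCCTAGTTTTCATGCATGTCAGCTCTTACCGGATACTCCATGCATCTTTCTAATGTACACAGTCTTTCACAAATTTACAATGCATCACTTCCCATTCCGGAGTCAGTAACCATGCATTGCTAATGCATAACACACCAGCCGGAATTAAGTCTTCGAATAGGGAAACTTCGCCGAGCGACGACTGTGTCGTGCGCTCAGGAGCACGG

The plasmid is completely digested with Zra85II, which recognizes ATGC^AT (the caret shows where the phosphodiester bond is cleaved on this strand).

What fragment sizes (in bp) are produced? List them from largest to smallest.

Zra85II sites (ATGCAT) start at positions 42, 70, 110, 142, 153.
Zra85II cuts after base 4 of each site, so after positions 45, 73, 113, 145, 156.
Circular molecule, 5 cuts → 5 fragments:
  46–73 → 28 bp
  74–113 → 40 bp
  114–145 → 32 bp
  146–156 → 11 bp
  157–236 then 1–45 → 80 + 45 = 125 bp
Sorted largest to smallest: 125, 40, 32, 28, 11 bp.

125, 40, 32, 28, 11 bp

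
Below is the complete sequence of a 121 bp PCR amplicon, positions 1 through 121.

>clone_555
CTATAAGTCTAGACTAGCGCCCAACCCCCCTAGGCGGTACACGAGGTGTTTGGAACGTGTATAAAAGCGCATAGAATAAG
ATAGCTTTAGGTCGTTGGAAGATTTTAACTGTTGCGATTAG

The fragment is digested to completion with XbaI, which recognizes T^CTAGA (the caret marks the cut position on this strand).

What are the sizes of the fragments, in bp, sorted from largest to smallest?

The XbaI site (TCTAGA) starts at position 8.
XbaI cuts after the first base of each site, so after position 8.
Linear molecule, 1 cut → 2 fragments:
  1–8 → 8 bp
  9–121 → 113 bp
Sorted largest to smallest: 113, 8 bp.

113, 8 bp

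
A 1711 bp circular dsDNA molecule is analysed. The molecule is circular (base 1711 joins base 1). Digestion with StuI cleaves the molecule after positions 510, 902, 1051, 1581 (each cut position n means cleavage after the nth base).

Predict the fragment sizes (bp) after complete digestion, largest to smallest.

Circular molecule, 4 cuts → 4 fragments:
  902 − 510 = 392 bp
  1051 − 902 = 149 bp
  1581 − 1051 = 530 bp
  wrap: 1711 − 1581 + 510 = 640 bp
Sorted largest to smallest: 640, 530, 392, 149 bp.

640, 530, 392, 149 bp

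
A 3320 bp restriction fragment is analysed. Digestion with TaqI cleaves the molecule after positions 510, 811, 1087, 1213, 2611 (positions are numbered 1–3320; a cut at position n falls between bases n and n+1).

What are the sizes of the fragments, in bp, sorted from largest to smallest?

Linear molecule, 5 cuts → 6 fragments:
  510 − 0 = 510 bp
  811 − 510 = 301 bp
  1087 − 811 = 276 bp
  1213 − 1087 = 126 bp
  2611 − 1213 = 1398 bp
  3320 − 2611 = 709 bp
Sorted largest to smallest: 1398, 709, 510, 301, 276, 126 bp.

1398, 709, 510, 301, 276, 126 bp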